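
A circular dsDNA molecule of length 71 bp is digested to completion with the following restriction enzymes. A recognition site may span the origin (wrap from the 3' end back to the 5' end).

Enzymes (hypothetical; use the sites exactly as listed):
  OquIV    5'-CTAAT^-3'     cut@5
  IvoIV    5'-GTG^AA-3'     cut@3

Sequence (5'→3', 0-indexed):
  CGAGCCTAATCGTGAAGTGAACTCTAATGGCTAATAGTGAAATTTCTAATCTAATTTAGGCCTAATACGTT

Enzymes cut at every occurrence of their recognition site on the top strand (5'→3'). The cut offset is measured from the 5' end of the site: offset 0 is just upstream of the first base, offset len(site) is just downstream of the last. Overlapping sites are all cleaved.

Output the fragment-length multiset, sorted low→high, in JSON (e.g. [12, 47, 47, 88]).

[4,4,5,5,7,9,11,11,15]

Per-enzyme occurrences:
  OquIV CTAAT/5: at [5, 23, 30, 45, 50, 61] ⇒ [10, 28, 35, 50, 55, 66]
  IvoIV GTGAA/3: at [11, 16, 36] ⇒ [14, 19, 39]

All cut coordinates (distinct, sorted): [10, 14, 19, 28, 35, 39, 50, 55, 66]

Fragment lengths:
  10→14: 4 bp
  14→19: 5 bp
  19→28: 9 bp
  28→35: 7 bp
  35→39: 4 bp
  39→50: 11 bp
  50→55: 5 bp
  55→66: 11 bp
  66→10 (wrap): 71-66+10 = 15 bp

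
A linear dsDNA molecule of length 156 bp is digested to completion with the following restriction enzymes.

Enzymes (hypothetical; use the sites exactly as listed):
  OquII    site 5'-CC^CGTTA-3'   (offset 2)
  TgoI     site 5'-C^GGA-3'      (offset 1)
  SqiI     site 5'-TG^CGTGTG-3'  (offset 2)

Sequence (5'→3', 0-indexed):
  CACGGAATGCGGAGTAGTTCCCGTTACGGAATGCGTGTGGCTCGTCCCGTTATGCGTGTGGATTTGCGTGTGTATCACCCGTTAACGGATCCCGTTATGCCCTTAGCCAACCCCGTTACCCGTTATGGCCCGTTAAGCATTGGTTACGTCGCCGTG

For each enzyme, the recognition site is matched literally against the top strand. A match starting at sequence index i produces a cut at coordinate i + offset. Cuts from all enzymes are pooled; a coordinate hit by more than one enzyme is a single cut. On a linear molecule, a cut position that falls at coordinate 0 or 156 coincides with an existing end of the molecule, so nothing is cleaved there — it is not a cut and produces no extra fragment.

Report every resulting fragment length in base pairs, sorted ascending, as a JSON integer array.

[3,6,6,6,7,7,7,7,10,11,12,13,14,21,26]

Scan for sites:
  OquII (CCCGTTA, off=2): starts [19, 45, 77, 90, 111, 118, 128] → cuts [21, 47, 79, 92, 113, 120, 130]
  TgoI (CGGA, off=1): starts [2, 9, 26, 85] → cuts [3, 10, 27, 86]
  SqiI (TGCGTGTG, off=2): starts [31, 52, 64] → cuts [33, 54, 66]

Pooled cuts: [3, 10, 21, 27, 33, 47, 54, 66, 79, 86, 92, 113, 120, 130]

Fragments:
  [0,3): 3 bp
  [3,10): 7 bp
  [10,21): 11 bp
  [21,27): 6 bp
  [27,33): 6 bp
  [33,47): 14 bp
  [47,54): 7 bp
  [54,66): 12 bp
  [66,79): 13 bp
  [79,86): 7 bp
  [86,92): 6 bp
  [92,113): 21 bp
  [113,120): 7 bp
  [120,130): 10 bp
  [130,156): 26 bp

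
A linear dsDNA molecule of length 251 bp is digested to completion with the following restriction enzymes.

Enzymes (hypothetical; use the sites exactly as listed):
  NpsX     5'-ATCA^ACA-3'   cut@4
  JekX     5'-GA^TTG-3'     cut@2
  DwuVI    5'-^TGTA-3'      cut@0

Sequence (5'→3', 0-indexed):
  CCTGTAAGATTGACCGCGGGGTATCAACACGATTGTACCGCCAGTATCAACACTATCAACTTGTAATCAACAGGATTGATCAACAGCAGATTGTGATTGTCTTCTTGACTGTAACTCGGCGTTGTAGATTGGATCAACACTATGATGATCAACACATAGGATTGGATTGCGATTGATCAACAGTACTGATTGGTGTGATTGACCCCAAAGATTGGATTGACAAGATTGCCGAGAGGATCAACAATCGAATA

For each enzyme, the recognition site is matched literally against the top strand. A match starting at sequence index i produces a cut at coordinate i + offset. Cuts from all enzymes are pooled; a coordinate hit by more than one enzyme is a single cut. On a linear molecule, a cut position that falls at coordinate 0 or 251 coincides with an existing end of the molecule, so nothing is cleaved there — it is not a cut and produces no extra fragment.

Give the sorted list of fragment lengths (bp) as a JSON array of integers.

[1,2,5,5,6,6,6,6,6,7,7,7,8,8,8,9,9,10,10,11,12,13,13,13,15,15,16,17]

Site scan:
  NpsX ATCAACA/4: at [22, 45, 65, 78, 132, 147, 175, 236] ⇒ [26, 49, 69, 82, 136, 151, 179, 240]
  JekX GATTG/2: at [7, 30, 73, 88, 94, 126, 159, 164, 170, 187, 196, 209, 214, 223] ⇒ [9, 32, 75, 90, 96, 128, 161, 166, 172, 189, 198, 211, 216, 225]
  DwuVI TGTA/0: at [2, 33, 61, 109, 122] ⇒ [2, 33, 61, 109, 122]

Pooled cuts: [2, 9, 26, 32, 33, 49, 61, 69, 75, 82, 90, 96, 109, 122, 128, 136, 151, 161, 166, 172, 179, 189, 198, 211, 216, 225, 240]

Fragment lengths:
  [0,2): 2 bp
  [2,9): 7 bp
  [9,26): 17 bp
  [26,32): 6 bp
  [32,33): 1 bp
  [33,49): 16 bp
  [49,61): 12 bp
  [61,69): 8 bp
  [69,75): 6 bp
  [75,82): 7 bp
  [82,90): 8 bp
  [90,96): 6 bp
  [96,109): 13 bp
  [109,122): 13 bp
  [122,128): 6 bp
  [128,136): 8 bp
  [136,151): 15 bp
  [151,161): 10 bp
  [161,166): 5 bp
  [166,172): 6 bp
  [172,179): 7 bp
  [179,189): 10 bp
  [189,198): 9 bp
  [198,211): 13 bp
  [211,216): 5 bp
  [216,225): 9 bp
  [225,240): 15 bp
  [240,251): 11 bp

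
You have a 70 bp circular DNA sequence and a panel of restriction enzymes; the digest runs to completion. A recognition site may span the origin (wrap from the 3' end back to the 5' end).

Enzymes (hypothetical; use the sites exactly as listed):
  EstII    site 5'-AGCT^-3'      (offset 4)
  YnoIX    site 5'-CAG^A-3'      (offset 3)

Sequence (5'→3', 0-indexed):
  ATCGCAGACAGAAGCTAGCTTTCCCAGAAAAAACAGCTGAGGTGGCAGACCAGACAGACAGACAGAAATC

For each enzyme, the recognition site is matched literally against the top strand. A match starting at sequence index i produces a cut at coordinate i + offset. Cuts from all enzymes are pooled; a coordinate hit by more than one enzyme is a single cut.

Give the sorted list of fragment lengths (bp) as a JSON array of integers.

Site scan:
  EstII (AGCT, off=4): starts [12, 16, 34] → cuts [16, 20, 38]
  YnoIX (CAGA, off=3): starts [4, 8, 24, 45, 50, 54, 58, 62] → cuts [7, 11, 27, 48, 53, 57, 61, 65]

All cut coordinates (distinct, sorted): [7, 11, 16, 20, 27, 38, 48, 53, 57, 61, 65]

Fragment lengths:
  7→11: 4 bp
  11→16: 5 bp
  16→20: 4 bp
  20→27: 7 bp
  27→38: 11 bp
  38→48: 10 bp
  48→53: 5 bp
  53→57: 4 bp
  57→61: 4 bp
  61→65: 4 bp
  65→7 (wrap): 70-65+7 = 12 bp

[4,4,4,4,4,5,5,7,10,11,12]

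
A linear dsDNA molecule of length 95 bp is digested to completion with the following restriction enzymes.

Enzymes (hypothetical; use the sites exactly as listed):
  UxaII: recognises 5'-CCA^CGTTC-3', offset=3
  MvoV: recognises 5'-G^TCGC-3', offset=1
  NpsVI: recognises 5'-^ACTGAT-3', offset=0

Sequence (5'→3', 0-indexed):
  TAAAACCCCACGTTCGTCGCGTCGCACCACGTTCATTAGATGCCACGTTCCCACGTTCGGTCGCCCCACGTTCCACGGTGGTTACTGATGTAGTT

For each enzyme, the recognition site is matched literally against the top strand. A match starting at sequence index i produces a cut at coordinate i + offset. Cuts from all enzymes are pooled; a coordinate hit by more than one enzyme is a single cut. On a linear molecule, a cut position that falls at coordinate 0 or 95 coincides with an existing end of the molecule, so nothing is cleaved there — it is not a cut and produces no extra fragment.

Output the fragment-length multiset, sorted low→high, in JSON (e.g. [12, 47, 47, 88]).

Site scan:
  UxaII (CCACGTTC, off=3): starts [7, 26, 42, 50, 65] → cuts [10, 29, 45, 53, 68]
  MvoV (GTCGC, off=1): starts [15, 20, 59] → cuts [16, 21, 60]
  NpsVI (ACTGAT, off=0): starts [83] → cuts [83]

Pooled cuts: [10, 16, 21, 29, 45, 53, 60, 68, 83]

Fragment lengths:
  [0,10): 10 bp
  [10,16): 6 bp
  [16,21): 5 bp
  [21,29): 8 bp
  [29,45): 16 bp
  [45,53): 8 bp
  [53,60): 7 bp
  [60,68): 8 bp
  [68,83): 15 bp
  [83,95): 12 bp

[5,6,7,8,8,8,10,12,15,16]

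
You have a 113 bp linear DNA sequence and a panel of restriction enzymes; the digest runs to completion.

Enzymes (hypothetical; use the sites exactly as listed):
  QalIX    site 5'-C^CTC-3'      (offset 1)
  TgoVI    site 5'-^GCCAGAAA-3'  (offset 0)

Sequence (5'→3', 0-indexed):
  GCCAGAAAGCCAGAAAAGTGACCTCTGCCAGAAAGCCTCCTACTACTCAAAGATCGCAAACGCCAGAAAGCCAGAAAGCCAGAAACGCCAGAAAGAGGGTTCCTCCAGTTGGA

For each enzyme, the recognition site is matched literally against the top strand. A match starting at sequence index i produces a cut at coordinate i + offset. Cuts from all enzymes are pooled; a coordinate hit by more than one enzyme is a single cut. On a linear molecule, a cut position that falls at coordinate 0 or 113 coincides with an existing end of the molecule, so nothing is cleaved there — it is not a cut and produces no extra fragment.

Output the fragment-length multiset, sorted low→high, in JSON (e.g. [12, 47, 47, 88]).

Site scan:
  QalIX CCTC/1: at [21, 35, 101] ⇒ [22, 36, 102]
  TgoVI GCCAGAAA/0: at [0, 8, 26, 61, 69, 77, 86] ⇒ [8, 26, 61, 69, 77, 86] (position 0 is a terminus of the linear molecule — no cut)

All cut coordinates (distinct, sorted): [8, 22, 26, 36, 61, 69, 77, 86, 102]

Fragment lengths:
  [0,8): 8 bp
  [8,22): 14 bp
  [22,26): 4 bp
  [26,36): 10 bp
  [36,61): 25 bp
  [61,69): 8 bp
  [69,77): 8 bp
  [77,86): 9 bp
  [86,102): 16 bp
  [102,113): 11 bp

[4,8,8,8,9,10,11,14,16,25]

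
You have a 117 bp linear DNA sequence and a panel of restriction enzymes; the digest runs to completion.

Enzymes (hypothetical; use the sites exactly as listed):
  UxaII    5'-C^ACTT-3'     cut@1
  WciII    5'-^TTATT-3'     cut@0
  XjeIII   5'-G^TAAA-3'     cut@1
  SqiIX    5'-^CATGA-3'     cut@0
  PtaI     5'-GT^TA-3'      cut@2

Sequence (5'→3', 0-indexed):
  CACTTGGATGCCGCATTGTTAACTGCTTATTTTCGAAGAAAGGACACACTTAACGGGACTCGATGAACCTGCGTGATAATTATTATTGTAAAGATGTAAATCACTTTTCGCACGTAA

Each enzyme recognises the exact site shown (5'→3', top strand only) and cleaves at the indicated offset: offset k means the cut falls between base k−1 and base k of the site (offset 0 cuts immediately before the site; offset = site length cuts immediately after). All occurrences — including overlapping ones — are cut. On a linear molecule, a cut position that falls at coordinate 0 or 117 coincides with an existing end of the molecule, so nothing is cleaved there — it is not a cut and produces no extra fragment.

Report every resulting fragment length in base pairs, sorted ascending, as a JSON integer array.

[1,3,6,6,7,8,15,18,21,32]

Scan for sites:
  UxaII CACTT/1: at [0, 46, 101] ⇒ [1, 47, 102]
  WciII TTATT/0: at [26, 79, 82] ⇒ [26, 79, 82]
  XjeIII GTAAA/1: at [87, 95] ⇒ [88, 96]
  SqiIX (CATGA, off=0): no sites
  PtaI GTTA/2: at [17] ⇒ [19]

All cut coordinates (distinct, sorted): [1, 19, 26, 47, 79, 82, 88, 96, 102]

Fragment lengths:
  [0,1): 1 bp
  [1,19): 18 bp
  [19,26): 7 bp
  [26,47): 21 bp
  [47,79): 32 bp
  [79,82): 3 bp
  [82,88): 6 bp
  [88,96): 8 bp
  [96,102): 6 bp
  [102,117): 15 bp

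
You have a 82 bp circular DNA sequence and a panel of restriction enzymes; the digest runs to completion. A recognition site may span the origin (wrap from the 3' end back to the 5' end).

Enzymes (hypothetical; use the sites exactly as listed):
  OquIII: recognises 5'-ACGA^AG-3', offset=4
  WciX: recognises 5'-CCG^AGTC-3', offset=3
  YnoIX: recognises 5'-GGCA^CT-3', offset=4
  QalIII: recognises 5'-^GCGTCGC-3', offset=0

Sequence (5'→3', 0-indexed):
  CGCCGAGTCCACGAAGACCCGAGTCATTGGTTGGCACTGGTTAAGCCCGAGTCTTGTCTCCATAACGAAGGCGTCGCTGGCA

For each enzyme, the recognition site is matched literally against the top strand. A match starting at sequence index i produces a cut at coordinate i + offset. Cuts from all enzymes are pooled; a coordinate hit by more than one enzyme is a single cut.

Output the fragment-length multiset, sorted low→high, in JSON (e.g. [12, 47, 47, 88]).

[2,7,9,13,15,17,19]

Site scan:
  OquIII (ACGAAG, off=4): starts [10, 64] → cuts [14, 68]
  WciX (CCGAGTC, off=3): starts [2, 18, 46] → cuts [5, 21, 49]
  YnoIX (GGCACT, off=4): starts [32] → cuts [36]
  QalIII (GCGTCGC, off=0): starts [70] → cuts [70]

Pooled cuts: [5, 14, 21, 36, 49, 68, 70]

Fragment lengths:
  5→14: 9 bp
  14→21: 7 bp
  21→36: 15 bp
  36→49: 13 bp
  49→68: 19 bp
  68→70: 2 bp
  70→5 (wrap): 82-70+5 = 17 bp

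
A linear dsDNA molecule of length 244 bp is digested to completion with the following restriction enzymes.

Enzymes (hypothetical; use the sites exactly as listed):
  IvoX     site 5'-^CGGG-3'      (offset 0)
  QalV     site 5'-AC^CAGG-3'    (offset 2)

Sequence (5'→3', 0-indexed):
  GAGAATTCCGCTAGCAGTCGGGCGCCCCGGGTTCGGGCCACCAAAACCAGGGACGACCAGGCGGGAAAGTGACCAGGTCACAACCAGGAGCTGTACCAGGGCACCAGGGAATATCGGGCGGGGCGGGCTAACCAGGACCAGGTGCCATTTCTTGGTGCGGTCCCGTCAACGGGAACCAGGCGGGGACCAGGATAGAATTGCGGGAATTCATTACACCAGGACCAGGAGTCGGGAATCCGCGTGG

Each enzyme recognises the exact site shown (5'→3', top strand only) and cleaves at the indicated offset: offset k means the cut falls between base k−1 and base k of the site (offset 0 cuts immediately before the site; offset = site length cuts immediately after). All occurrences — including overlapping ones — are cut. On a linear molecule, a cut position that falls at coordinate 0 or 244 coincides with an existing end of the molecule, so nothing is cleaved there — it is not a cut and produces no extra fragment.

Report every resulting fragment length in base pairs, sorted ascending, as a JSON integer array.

Site scan:
  IvoX CGGG/0: at [18, 27, 33, 61, 114, 118, 123, 169, 180, 200, 229] ⇒ [18, 27, 33, 61, 114, 118, 123, 169, 180, 200, 229]
  QalV ACCAGG/2: at [45, 55, 71, 82, 94, 102, 130, 136, 174, 185, 214, 220] ⇒ [47, 57, 73, 84, 96, 104, 132, 138, 176, 187, 216, 222]

All cut coordinates (distinct, sorted): [18, 27, 33, 47, 57, 61, 73, 84, 96, 104, 114, 118, 123, 132, 138, 169, 176, 180, 187, 200, 216, 222, 229]

Fragment lengths:
  [0,18): 18 bp
  [18,27): 9 bp
  [27,33): 6 bp
  [33,47): 14 bp
  [47,57): 10 bp
  [57,61): 4 bp
  [61,73): 12 bp
  [73,84): 11 bp
  [84,96): 12 bp
  [96,104): 8 bp
  [104,114): 10 bp
  [114,118): 4 bp
  [118,123): 5 bp
  [123,132): 9 bp
  [132,138): 6 bp
  [138,169): 31 bp
  [169,176): 7 bp
  [176,180): 4 bp
  [180,187): 7 bp
  [187,200): 13 bp
  [200,216): 16 bp
  [216,222): 6 bp
  [222,229): 7 bp
  [229,244): 15 bp

[4,4,4,5,6,6,6,7,7,7,8,9,9,10,10,11,12,12,13,14,15,16,18,31]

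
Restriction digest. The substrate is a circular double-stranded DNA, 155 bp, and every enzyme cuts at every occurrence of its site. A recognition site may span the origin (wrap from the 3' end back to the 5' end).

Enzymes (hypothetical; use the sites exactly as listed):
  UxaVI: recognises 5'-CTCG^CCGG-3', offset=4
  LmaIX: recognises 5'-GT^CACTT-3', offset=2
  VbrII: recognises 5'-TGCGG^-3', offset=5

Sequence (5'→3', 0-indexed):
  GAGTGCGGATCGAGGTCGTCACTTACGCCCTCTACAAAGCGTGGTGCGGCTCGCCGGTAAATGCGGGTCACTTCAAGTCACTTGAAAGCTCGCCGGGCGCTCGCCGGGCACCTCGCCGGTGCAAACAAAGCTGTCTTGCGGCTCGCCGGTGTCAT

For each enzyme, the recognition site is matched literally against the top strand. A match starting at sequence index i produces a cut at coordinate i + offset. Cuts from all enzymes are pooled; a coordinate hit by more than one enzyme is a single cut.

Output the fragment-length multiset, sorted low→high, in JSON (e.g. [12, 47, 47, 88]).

Per-enzyme occurrences:
  UxaVI CTCGCCGG/4: at [49, 88, 99, 111, 141] ⇒ [53, 92, 103, 115, 145]
  LmaIX GTCACTT/2: at [17, 66, 76] ⇒ [19, 68, 78]
  VbrII TGCGG/5: at [3, 44, 61, 136] ⇒ [8, 49, 66, 141]

Pooled cuts: [8, 19, 49, 53, 66, 68, 78, 92, 103, 115, 141, 145]

Fragments:
  8→19: 11 bp
  19→49: 30 bp
  49→53: 4 bp
  53→66: 13 bp
  66→68: 2 bp
  68→78: 10 bp
  78→92: 14 bp
  92→103: 11 bp
  103→115: 12 bp
  115→141: 26 bp
  141→145: 4 bp
  145→8 (wrap): 155-145+8 = 18 bp

[2,4,4,10,11,11,12,13,14,18,26,30]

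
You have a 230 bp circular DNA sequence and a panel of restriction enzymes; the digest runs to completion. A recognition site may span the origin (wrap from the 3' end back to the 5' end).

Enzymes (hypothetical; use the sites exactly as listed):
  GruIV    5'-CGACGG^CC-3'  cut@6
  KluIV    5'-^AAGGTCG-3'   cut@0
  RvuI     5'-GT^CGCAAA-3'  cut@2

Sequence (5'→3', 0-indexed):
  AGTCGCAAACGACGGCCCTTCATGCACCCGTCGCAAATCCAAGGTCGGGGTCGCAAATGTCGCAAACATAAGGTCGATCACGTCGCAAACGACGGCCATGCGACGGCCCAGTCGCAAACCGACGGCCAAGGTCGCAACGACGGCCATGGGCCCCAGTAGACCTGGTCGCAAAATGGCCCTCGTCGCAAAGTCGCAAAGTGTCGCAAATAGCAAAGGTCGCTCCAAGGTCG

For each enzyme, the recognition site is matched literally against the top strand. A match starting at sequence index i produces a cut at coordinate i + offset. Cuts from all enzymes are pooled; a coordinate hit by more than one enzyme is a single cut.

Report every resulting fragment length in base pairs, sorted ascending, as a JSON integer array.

Site scan:
  GruIV (CGACGGCC, off=6): starts [9, 89, 100, 119, 137] → cuts [15, 95, 106, 125, 143]
  KluIV (AAGGTCG, off=0): starts [40, 69, 127, 212, 223] → cuts [40, 69, 127, 212, 223]
  RvuI (GTCGCAAA, off=2): starts [1, 29, 49, 58, 81, 110, 164, 181, 189, 199] → cuts [3, 31, 51, 60, 83, 112, 166, 183, 191, 201]

Pooled cuts: [3, 15, 31, 40, 51, 60, 69, 83, 95, 106, 112, 125, 127, 143, 166, 183, 191, 201, 212, 223]

Fragment lengths:
  3→15: 12 bp
  15→31: 16 bp
  31→40: 9 bp
  40→51: 11 bp
  51→60: 9 bp
  60→69: 9 bp
  69→83: 14 bp
  83→95: 12 bp
  95→106: 11 bp
  106→112: 6 bp
  112→125: 13 bp
  125→127: 2 bp
  127→143: 16 bp
  143→166: 23 bp
  166→183: 17 bp
  183→191: 8 bp
  191→201: 10 bp
  201→212: 11 bp
  212→223: 11 bp
  223→3 (wrap): 230-223+3 = 10 bp

[2,6,8,9,9,9,10,10,11,11,11,11,12,12,13,14,16,16,17,23]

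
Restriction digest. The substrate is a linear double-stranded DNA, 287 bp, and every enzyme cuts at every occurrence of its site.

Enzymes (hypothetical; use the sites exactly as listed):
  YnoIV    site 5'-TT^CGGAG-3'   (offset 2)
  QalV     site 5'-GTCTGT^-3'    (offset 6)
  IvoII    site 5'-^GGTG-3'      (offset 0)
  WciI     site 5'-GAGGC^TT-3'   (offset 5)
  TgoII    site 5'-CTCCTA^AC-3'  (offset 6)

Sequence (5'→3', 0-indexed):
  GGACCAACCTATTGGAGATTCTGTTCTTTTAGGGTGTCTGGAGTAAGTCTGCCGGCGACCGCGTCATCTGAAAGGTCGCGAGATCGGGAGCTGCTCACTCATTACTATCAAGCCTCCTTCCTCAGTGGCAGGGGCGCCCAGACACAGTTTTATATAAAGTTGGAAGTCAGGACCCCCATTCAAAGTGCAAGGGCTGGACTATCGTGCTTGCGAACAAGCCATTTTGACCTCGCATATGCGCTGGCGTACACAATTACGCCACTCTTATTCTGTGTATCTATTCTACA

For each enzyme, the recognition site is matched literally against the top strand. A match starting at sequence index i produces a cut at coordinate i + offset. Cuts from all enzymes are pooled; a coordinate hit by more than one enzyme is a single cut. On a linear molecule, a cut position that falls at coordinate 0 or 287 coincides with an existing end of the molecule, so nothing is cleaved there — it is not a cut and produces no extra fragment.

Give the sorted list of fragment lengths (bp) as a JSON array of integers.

[32,255]

Scan for sites:
  YnoIV (TTCGGAG, off=2): no sites
  QalV (GTCTGT, off=6): no sites
  IvoII (GGTG, off=0): starts [32] → cuts [32]
  WciI (GAGGCTT, off=5): no sites
  TgoII (CTCCTAAC, off=6): no sites

All cut coordinates (distinct, sorted): [32]

Fragment lengths:
  [0,32): 32 bp
  [32,287): 255 bp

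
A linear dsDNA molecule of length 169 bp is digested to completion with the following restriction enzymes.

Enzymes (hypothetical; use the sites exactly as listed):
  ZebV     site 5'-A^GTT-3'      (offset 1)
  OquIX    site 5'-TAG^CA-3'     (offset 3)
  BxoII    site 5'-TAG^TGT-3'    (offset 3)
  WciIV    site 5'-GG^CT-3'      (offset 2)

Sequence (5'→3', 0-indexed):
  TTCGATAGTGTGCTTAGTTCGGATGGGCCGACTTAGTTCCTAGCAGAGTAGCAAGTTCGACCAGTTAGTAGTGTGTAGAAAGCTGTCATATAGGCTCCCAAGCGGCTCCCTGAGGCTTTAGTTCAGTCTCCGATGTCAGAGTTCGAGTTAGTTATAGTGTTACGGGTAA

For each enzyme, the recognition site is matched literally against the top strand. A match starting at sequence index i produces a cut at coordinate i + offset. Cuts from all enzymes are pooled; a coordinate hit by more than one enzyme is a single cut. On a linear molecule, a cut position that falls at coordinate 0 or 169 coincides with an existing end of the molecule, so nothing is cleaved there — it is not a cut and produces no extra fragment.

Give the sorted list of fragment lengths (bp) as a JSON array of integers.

Per-enzyme occurrences:
  ZebV (AGTT, off=1): starts [15, 34, 53, 62, 119, 139, 145, 149] → cuts [16, 35, 54, 63, 120, 140, 146, 150]
  OquIX (TAGCA, off=3): starts [40, 48] → cuts [43, 51]
  BxoII (TAGTGT, off=3): starts [5, 68, 154] → cuts [8, 71, 157]
  WciIV (GGCT, off=2): starts [92, 103, 113] → cuts [94, 105, 115]

All cut coordinates (distinct, sorted): [8, 16, 35, 43, 51, 54, 63, 71, 94, 105, 115, 120, 140, 146, 150, 157]

Fragment lengths:
  [0,8): 8 bp
  [8,16): 8 bp
  [16,35): 19 bp
  [35,43): 8 bp
  [43,51): 8 bp
  [51,54): 3 bp
  [54,63): 9 bp
  [63,71): 8 bp
  [71,94): 23 bp
  [94,105): 11 bp
  [105,115): 10 bp
  [115,120): 5 bp
  [120,140): 20 bp
  [140,146): 6 bp
  [146,150): 4 bp
  [150,157): 7 bp
  [157,169): 12 bp

[3,4,5,6,7,8,8,8,8,8,9,10,11,12,19,20,23]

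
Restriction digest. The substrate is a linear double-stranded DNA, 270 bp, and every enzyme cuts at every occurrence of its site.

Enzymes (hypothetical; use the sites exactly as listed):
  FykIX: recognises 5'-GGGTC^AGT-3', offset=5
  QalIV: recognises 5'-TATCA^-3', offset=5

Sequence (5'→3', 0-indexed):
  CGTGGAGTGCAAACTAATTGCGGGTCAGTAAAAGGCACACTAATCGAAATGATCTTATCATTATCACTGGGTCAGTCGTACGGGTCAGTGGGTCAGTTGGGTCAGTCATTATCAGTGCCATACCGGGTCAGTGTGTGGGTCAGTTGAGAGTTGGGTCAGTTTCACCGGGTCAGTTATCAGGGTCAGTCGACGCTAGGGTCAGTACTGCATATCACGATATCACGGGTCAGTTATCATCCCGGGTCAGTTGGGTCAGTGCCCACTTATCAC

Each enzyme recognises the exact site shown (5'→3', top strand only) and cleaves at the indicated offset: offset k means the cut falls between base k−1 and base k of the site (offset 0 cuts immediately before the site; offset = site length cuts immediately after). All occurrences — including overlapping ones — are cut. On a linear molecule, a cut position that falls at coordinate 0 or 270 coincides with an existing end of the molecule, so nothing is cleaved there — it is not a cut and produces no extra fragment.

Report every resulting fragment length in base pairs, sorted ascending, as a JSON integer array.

[1,5,6,6,7,8,8,8,8,9,9,9,11,12,13,14,14,15,15,16,16,26,34]

Per-enzyme occurrences:
  FykIX GGGTCAGT/5: at [21, 68, 81, 89, 98, 124, 136, 152, 166, 179, 195, 223, 240, 249] ⇒ [26, 73, 86, 94, 103, 129, 141, 157, 171, 184, 200, 228, 245, 254]
  QalIV TATCA/5: at [55, 61, 109, 174, 209, 217, 231, 264] ⇒ [60, 66, 114, 179, 214, 222, 236, 269]

All cut coordinates (distinct, sorted): [26, 60, 66, 73, 86, 94, 103, 114, 129, 141, 157, 171, 179, 184, 200, 214, 222, 228, 236, 245, 254, 269]

Fragment lengths:
  [0,26): 26 bp
  [26,60): 34 bp
  [60,66): 6 bp
  [66,73): 7 bp
  [73,86): 13 bp
  [86,94): 8 bp
  [94,103): 9 bp
  [103,114): 11 bp
  [114,129): 15 bp
  [129,141): 12 bp
  [141,157): 16 bp
  [157,171): 14 bp
  [171,179): 8 bp
  [179,184): 5 bp
  [184,200): 16 bp
  [200,214): 14 bp
  [214,222): 8 bp
  [222,228): 6 bp
  [228,236): 8 bp
  [236,245): 9 bp
  [245,254): 9 bp
  [254,269): 15 bp
  [269,270): 1 bp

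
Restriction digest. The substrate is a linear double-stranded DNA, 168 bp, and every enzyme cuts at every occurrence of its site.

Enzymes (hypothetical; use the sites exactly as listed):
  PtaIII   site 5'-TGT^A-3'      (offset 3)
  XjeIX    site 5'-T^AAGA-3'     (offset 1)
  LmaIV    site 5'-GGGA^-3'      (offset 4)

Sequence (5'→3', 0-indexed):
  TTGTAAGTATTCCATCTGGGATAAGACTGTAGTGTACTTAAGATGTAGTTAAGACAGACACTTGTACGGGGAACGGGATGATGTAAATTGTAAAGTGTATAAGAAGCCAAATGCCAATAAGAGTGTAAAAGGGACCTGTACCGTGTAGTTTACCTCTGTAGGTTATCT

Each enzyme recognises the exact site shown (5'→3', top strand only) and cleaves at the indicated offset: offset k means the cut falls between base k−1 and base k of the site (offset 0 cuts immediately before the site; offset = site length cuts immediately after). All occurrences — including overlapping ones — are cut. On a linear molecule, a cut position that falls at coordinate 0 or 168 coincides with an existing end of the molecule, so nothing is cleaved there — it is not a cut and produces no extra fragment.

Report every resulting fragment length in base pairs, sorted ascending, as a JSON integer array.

Per-enzyme occurrences:
  PtaIII (TGTA, off=3): starts [1, 27, 32, 43, 62, 81, 88, 95, 123, 136, 143, 156] → cuts [4, 30, 35, 46, 65, 84, 91, 98, 126, 139, 146, 159]
  XjeIX (TAAGA, off=1): starts [21, 38, 49, 99, 117] → cuts [22, 39, 50, 100, 118]
  LmaIV (GGGA, off=4): starts [17, 68, 74, 130] → cuts [21, 72, 78, 134]

Pooled cuts: [4, 21, 22, 30, 35, 39, 46, 50, 65, 72, 78, 84, 91, 98, 100, 118, 126, 134, 139, 146, 159]

Fragments:
  [0,4): 4 bp
  [4,21): 17 bp
  [21,22): 1 bp
  [22,30): 8 bp
  [30,35): 5 bp
  [35,39): 4 bp
  [39,46): 7 bp
  [46,50): 4 bp
  [50,65): 15 bp
  [65,72): 7 bp
  [72,78): 6 bp
  [78,84): 6 bp
  [84,91): 7 bp
  [91,98): 7 bp
  [98,100): 2 bp
  [100,118): 18 bp
  [118,126): 8 bp
  [126,134): 8 bp
  [134,139): 5 bp
  [139,146): 7 bp
  [146,159): 13 bp
  [159,168): 9 bp

[1,2,4,4,4,5,5,6,6,7,7,7,7,7,8,8,8,9,13,15,17,18]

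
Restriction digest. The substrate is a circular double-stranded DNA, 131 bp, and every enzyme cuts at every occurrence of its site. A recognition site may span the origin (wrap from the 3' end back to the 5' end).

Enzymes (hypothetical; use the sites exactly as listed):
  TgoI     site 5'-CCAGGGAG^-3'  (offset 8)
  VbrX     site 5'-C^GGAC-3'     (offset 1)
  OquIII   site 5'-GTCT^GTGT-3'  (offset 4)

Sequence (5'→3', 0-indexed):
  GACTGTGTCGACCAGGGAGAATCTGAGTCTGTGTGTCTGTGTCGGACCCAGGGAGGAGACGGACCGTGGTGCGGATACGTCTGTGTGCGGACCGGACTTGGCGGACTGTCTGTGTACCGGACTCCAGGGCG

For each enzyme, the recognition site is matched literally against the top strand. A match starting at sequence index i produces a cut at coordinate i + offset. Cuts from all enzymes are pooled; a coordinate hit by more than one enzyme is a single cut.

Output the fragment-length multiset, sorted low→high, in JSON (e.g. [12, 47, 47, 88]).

[5,5,5,6,7,8,9,9,11,12,12,20,22]

Site scan:
  TgoI CCAGGGAG/8: at [11, 47] ⇒ [19, 55]
  VbrX CGGAC/1: at [42, 59, 87, 92, 101, 117, 129] ⇒ [43, 60, 88, 93, 102, 118, 130]
  OquIII GTCTGTGT/4: at [26, 34, 78, 107] ⇒ [30, 38, 82, 111]

All cut coordinates (distinct, sorted): [19, 30, 38, 43, 55, 60, 82, 88, 93, 102, 111, 118, 130]

Fragments:
  19→30: 11 bp
  30→38: 8 bp
  38→43: 5 bp
  43→55: 12 bp
  55→60: 5 bp
  60→82: 22 bp
  82→88: 6 bp
  88→93: 5 bp
  93→102: 9 bp
  102→111: 9 bp
  111→118: 7 bp
  118→130: 12 bp
  130→19 (wrap): 131-130+19 = 20 bp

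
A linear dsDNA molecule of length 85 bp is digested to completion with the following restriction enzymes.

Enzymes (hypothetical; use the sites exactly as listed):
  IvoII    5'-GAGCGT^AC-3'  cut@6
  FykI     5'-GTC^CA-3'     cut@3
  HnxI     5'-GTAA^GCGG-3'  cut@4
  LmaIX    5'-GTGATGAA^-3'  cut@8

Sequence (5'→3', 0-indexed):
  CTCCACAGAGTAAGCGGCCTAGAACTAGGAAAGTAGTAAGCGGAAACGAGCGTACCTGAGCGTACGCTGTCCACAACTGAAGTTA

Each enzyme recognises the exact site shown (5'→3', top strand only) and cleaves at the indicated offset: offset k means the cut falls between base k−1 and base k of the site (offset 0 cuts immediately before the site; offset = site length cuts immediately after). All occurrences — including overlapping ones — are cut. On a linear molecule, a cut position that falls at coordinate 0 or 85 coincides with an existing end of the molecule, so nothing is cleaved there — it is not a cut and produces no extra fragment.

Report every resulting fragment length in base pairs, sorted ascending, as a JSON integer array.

Per-enzyme occurrences:
  IvoII (GAGCGTAC, off=6): starts [47, 57] → cuts [53, 63]
  FykI (GTCCA, off=3): starts [68] → cuts [71]
  HnxI (GTAAGCGG, off=4): starts [9, 35] → cuts [13, 39]
  LmaIX (GTGATGAA, off=8): no sites

All cut coordinates (distinct, sorted): [13, 39, 53, 63, 71]

Fragment lengths:
  [0,13): 13 bp
  [13,39): 26 bp
  [39,53): 14 bp
  [53,63): 10 bp
  [63,71): 8 bp
  [71,85): 14 bp

[8,10,13,14,14,26]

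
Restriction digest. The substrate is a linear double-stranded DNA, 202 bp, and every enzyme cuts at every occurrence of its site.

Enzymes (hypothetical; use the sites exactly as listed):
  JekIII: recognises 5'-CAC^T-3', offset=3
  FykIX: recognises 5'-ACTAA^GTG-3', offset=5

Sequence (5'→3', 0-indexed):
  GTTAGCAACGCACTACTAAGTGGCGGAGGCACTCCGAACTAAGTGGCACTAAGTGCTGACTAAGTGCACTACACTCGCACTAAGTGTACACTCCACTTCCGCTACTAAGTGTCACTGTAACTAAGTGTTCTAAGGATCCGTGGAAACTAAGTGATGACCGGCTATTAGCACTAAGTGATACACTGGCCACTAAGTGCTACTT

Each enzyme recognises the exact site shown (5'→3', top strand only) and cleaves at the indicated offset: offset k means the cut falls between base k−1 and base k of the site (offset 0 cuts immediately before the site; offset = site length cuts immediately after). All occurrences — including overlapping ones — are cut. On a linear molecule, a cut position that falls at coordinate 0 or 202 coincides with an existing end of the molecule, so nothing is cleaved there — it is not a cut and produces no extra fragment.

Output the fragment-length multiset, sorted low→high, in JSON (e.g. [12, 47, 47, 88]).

[3,3,3,3,5,5,6,6,6,7,7,7,8,9,9,9,10,11,12,13,13,21,26]

Per-enzyme occurrences:
  JekIII CACT/3: at [10, 29, 46, 66, 71, 77, 88, 93, 112, 168, 180, 187] ⇒ [13, 32, 49, 69, 74, 80, 91, 96, 115, 171, 183, 190]
  FykIX ACTAAGTG/5: at [14, 37, 47, 58, 78, 103, 119, 145, 169, 188] ⇒ [19, 42, 52, 63, 83, 108, 124, 150, 174, 193]

All cut coordinates (distinct, sorted): [13, 19, 32, 42, 49, 52, 63, 69, 74, 80, 83, 91, 96, 108, 115, 124, 150, 171, 174, 183, 190, 193]

Fragment lengths:
  [0,13): 13 bp
  [13,19): 6 bp
  [19,32): 13 bp
  [32,42): 10 bp
  [42,49): 7 bp
  [49,52): 3 bp
  [52,63): 11 bp
  [63,69): 6 bp
  [69,74): 5 bp
  [74,80): 6 bp
  [80,83): 3 bp
  [83,91): 8 bp
  [91,96): 5 bp
  [96,108): 12 bp
  [108,115): 7 bp
  [115,124): 9 bp
  [124,150): 26 bp
  [150,171): 21 bp
  [171,174): 3 bp
  [174,183): 9 bp
  [183,190): 7 bp
  [190,193): 3 bp
  [193,202): 9 bp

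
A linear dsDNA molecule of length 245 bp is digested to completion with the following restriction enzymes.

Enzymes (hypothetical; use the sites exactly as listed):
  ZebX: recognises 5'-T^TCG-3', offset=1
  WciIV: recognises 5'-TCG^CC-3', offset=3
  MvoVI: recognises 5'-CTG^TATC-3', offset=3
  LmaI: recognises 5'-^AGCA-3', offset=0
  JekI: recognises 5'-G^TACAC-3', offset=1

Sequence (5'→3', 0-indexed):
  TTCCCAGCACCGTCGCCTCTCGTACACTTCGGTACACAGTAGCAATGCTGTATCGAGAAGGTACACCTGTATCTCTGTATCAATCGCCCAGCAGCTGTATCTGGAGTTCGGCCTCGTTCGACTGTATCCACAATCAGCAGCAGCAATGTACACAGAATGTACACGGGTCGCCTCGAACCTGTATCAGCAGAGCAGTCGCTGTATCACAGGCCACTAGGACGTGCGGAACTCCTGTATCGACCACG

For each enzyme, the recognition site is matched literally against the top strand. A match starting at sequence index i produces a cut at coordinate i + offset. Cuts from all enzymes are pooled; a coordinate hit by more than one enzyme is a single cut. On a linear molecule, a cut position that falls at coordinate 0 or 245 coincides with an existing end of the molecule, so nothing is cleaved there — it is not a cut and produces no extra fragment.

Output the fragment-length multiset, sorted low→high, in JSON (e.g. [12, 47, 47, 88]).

Site scan:
  ZebX (TTCG, off=1): starts [27, 106, 116] → cuts [28, 107, 117]
  WciIV (TCGCC, off=3): starts [12, 83, 167] → cuts [15, 86, 170]
  MvoVI (CTGTATC, off=3): starts [47, 66, 74, 94, 121, 178, 198, 231] → cuts [50, 69, 77, 97, 124, 181, 201, 234]
  LmaI (AGCA, off=0): starts [5, 40, 89, 135, 138, 141, 185, 190] → cuts [5, 40, 89, 135, 138, 141, 185, 190]
  JekI (GTACAC, off=1): starts [21, 31, 60, 147, 158] → cuts [22, 32, 61, 148, 159]

Pooled cuts: [5, 15, 22, 28, 32, 40, 50, 61, 69, 77, 86, 89, 97, 107, 117, 124, 135, 138, 141, 148, 159, 170, 181, 185, 190, 201, 234]

Fragments:
  [0,5): 5 bp
  [5,15): 10 bp
  [15,22): 7 bp
  [22,28): 6 bp
  [28,32): 4 bp
  [32,40): 8 bp
  [40,50): 10 bp
  [50,61): 11 bp
  [61,69): 8 bp
  [69,77): 8 bp
  [77,86): 9 bp
  [86,89): 3 bp
  [89,97): 8 bp
  [97,107): 10 bp
  [107,117): 10 bp
  [117,124): 7 bp
  [124,135): 11 bp
  [135,138): 3 bp
  [138,141): 3 bp
  [141,148): 7 bp
  [148,159): 11 bp
  [159,170): 11 bp
  [170,181): 11 bp
  [181,185): 4 bp
  [185,190): 5 bp
  [190,201): 11 bp
  [201,234): 33 bp
  [234,245): 11 bp

[3,3,3,4,4,5,5,6,7,7,7,8,8,8,8,9,10,10,10,10,11,11,11,11,11,11,11,33]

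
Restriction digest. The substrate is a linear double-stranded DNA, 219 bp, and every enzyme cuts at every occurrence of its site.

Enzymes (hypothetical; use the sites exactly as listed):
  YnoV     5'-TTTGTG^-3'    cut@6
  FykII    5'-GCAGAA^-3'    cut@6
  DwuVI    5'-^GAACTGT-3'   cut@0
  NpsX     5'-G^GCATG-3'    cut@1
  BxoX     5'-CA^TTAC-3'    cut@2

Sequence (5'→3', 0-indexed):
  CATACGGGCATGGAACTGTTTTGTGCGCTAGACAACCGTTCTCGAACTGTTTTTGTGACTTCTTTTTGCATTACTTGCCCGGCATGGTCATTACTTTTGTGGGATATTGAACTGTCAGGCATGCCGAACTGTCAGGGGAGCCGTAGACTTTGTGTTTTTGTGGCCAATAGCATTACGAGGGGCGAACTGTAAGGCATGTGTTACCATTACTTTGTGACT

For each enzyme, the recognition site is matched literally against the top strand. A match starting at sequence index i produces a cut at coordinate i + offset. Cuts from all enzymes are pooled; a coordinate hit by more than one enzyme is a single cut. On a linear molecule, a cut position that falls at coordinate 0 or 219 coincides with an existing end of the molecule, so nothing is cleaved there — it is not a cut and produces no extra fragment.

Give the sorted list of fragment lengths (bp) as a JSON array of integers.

Scan for sites:
  YnoV TTTGTG/6: at [19, 51, 95, 148, 156, 210] ⇒ [25, 57, 101, 154, 162, 216]
  FykII (GCAGAA, off=6): no sites
  DwuVI GAACTGT/0: at [12, 43, 108, 125, 183] ⇒ [12, 43, 108, 125, 183]
  NpsX GGCATG/1: at [6, 80, 117, 192] ⇒ [7, 81, 118, 193]
  BxoX CATTAC/2: at [68, 88, 170, 204] ⇒ [70, 90, 172, 206]

Pooled cuts: [7, 12, 25, 43, 57, 70, 81, 90, 101, 108, 118, 125, 154, 162, 172, 183, 193, 206, 216]

Fragments:
  [0,7): 7 bp
  [7,12): 5 bp
  [12,25): 13 bp
  [25,43): 18 bp
  [43,57): 14 bp
  [57,70): 13 bp
  [70,81): 11 bp
  [81,90): 9 bp
  [90,101): 11 bp
  [101,108): 7 bp
  [108,118): 10 bp
  [118,125): 7 bp
  [125,154): 29 bp
  [154,162): 8 bp
  [162,172): 10 bp
  [172,183): 11 bp
  [183,193): 10 bp
  [193,206): 13 bp
  [206,216): 10 bp
  [216,219): 3 bp

[3,5,7,7,7,8,9,10,10,10,10,11,11,11,13,13,13,14,18,29]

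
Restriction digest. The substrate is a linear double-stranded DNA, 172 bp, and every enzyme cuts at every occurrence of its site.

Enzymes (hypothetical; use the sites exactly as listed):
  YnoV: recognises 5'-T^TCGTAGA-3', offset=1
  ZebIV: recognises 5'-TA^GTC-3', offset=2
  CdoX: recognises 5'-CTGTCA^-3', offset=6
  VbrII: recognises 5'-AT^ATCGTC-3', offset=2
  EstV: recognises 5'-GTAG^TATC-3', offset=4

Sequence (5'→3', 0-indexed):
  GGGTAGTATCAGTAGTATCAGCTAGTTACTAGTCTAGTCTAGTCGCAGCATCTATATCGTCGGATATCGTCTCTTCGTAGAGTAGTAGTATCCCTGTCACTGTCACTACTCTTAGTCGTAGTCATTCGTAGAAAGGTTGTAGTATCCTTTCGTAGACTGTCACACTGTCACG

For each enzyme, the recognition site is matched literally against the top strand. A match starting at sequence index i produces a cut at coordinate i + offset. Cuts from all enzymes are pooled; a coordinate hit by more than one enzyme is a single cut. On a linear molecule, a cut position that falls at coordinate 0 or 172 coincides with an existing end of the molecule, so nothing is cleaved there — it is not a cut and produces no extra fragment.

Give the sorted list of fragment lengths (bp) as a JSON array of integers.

Site scan:
  YnoV TTCGTAGA/1: at [73, 124, 148] ⇒ [74, 125, 149]
  ZebIV TAGTC/2: at [29, 34, 39, 112, 118] ⇒ [31, 36, 41, 114, 120]
  CdoX CTGTCA/6: at [93, 99, 156, 164] ⇒ [99, 105, 162, 170]
  VbrII ATATCGTC/2: at [53, 63] ⇒ [55, 65]
  EstV GTAGTATC/4: at [2, 11, 84, 138] ⇒ [6, 15, 88, 142]

All cut coordinates (distinct, sorted): [6, 15, 31, 36, 41, 55, 65, 74, 88, 99, 105, 114, 120, 125, 142, 149, 162, 170]

Fragments:
  [0,6): 6 bp
  [6,15): 9 bp
  [15,31): 16 bp
  [31,36): 5 bp
  [36,41): 5 bp
  [41,55): 14 bp
  [55,65): 10 bp
  [65,74): 9 bp
  [74,88): 14 bp
  [88,99): 11 bp
  [99,105): 6 bp
  [105,114): 9 bp
  [114,120): 6 bp
  [120,125): 5 bp
  [125,142): 17 bp
  [142,149): 7 bp
  [149,162): 13 bp
  [162,170): 8 bp
  [170,172): 2 bp

[2,5,5,5,6,6,6,7,8,9,9,9,10,11,13,14,14,16,17]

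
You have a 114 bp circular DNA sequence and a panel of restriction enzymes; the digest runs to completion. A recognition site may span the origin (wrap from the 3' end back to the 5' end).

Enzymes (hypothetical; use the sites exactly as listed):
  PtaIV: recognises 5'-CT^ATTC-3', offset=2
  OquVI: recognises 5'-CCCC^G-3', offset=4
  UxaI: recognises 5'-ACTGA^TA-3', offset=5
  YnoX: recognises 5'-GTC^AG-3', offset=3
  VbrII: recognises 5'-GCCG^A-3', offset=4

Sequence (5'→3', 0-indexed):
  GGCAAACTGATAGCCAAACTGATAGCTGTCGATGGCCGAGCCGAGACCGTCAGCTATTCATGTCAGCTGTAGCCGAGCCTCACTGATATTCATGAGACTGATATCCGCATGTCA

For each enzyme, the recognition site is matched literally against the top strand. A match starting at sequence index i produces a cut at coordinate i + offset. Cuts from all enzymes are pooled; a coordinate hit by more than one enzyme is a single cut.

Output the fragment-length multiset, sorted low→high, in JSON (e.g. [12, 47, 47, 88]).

[4,5,8,9,11,11,11,12,12,15,16]

Scan for sites:
  PtaIV (CTATTC, off=2): starts [53] → cuts [55]
  OquVI (CCCCG, off=4): no sites
  UxaI (ACTGATA, off=5): starts [5, 17, 81, 96] → cuts [10, 22, 86, 101]
  YnoX (GTCAG, off=3): starts [48, 61, 110] → cuts [51, 64, 113]
  VbrII (GCCGA, off=4): starts [34, 39, 71] → cuts [38, 43, 75]

Pooled cuts: [10, 22, 38, 43, 51, 55, 64, 75, 86, 101, 113]

Fragment lengths:
  10→22: 12 bp
  22→38: 16 bp
  38→43: 5 bp
  43→51: 8 bp
  51→55: 4 bp
  55→64: 9 bp
  64→75: 11 bp
  75→86: 11 bp
  86→101: 15 bp
  101→113: 12 bp
  113→10 (wrap): 114-113+10 = 11 bp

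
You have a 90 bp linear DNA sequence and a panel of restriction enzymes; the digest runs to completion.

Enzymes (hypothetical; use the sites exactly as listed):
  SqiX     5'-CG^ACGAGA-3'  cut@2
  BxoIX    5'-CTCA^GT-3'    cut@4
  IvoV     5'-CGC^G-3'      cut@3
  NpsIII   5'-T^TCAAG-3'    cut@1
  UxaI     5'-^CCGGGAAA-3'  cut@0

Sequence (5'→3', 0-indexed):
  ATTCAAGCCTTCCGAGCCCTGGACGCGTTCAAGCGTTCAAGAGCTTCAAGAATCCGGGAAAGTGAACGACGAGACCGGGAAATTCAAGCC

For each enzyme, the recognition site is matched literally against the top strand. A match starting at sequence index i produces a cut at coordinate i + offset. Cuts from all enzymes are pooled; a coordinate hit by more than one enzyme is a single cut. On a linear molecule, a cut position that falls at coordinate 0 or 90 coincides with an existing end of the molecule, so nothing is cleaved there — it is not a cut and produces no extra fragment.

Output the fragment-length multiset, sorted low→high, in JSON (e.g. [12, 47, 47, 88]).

[2,2,6,7,8,8,9,9,15,24]

Site scan:
  SqiX (CGACGAGA, off=2): starts [66] → cuts [68]
  BxoIX (CTCAGT, off=4): no sites
  IvoV (CGCG, off=3): starts [23] → cuts [26]
  NpsIII (TTCAAG, off=1): starts [1, 27, 35, 44, 82] → cuts [2, 28, 36, 45, 83]
  UxaI (CCGGGAAA, off=0): starts [53, 74] → cuts [53, 74]

All cut coordinates (distinct, sorted): [2, 26, 28, 36, 45, 53, 68, 74, 83]

Fragments:
  [0,2): 2 bp
  [2,26): 24 bp
  [26,28): 2 bp
  [28,36): 8 bp
  [36,45): 9 bp
  [45,53): 8 bp
  [53,68): 15 bp
  [68,74): 6 bp
  [74,83): 9 bp
  [83,90): 7 bp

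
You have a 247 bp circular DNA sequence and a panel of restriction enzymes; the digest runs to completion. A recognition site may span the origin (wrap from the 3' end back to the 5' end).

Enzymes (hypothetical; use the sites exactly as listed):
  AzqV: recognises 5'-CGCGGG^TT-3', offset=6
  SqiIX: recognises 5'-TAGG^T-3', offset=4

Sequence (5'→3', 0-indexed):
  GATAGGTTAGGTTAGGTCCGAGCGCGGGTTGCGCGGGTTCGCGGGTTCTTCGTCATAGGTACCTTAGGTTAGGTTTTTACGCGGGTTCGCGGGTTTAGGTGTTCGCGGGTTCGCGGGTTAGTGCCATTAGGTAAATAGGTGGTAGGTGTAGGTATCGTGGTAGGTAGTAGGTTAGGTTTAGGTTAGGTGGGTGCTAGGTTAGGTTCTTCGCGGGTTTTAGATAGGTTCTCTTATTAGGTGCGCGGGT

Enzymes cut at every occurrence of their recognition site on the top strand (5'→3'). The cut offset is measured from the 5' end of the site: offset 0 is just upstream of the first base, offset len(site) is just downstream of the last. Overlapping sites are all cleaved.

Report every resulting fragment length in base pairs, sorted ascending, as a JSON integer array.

Site scan:
  AzqV (CGCGGGTT, off=6): starts [22, 31, 39, 79, 87, 103, 111, 208] → cuts [28, 37, 45, 85, 93, 109, 117, 214]
  SqiIX (TAGGT, off=4): starts [2, 7, 12, 55, 64, 69, 95, 127, 135, 142, 148, 160, 167, 172, 178, 183, 194, 199, 221, 234] → cuts [6, 11, 16, 59, 68, 73, 99, 131, 139, 146, 152, 164, 171, 176, 182, 187, 198, 203, 225, 238]

Pooled cuts: [6, 11, 16, 28, 37, 45, 59, 68, 73, 85, 93, 99, 109, 117, 131, 139, 146, 152, 164, 171, 176, 182, 187, 198, 203, 214, 225, 238]

Fragment lengths:
  6→11: 5 bp
  11→16: 5 bp
  16→28: 12 bp
  28→37: 9 bp
  37→45: 8 bp
  45→59: 14 bp
  59→68: 9 bp
  68→73: 5 bp
  73→85: 12 bp
  85→93: 8 bp
  93→99: 6 bp
  99→109: 10 bp
  109→117: 8 bp
  117→131: 14 bp
  131→139: 8 bp
  139→146: 7 bp
  146→152: 6 bp
  152→164: 12 bp
  164→171: 7 bp
  171→176: 5 bp
  176→182: 6 bp
  182→187: 5 bp
  187→198: 11 bp
  198→203: 5 bp
  203→214: 11 bp
  214→225: 11 bp
  225→238: 13 bp
  238→6 (wrap): 247-238+6 = 15 bp

[5,5,5,5,5,5,6,6,6,7,7,8,8,8,8,9,9,10,11,11,11,12,12,12,13,14,14,15]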